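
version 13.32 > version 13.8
True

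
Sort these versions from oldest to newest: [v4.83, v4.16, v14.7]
[v4.16, v4.83, v14.7]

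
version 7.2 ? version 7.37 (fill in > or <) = <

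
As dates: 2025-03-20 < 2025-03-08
False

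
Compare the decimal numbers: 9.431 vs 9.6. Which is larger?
9.6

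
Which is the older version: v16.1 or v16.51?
v16.1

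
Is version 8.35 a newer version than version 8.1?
Yes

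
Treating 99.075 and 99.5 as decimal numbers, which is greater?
99.5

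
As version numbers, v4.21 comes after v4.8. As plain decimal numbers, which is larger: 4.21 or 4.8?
4.8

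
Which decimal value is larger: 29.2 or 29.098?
29.2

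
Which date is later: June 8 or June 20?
June 20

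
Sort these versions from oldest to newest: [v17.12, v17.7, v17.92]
[v17.7, v17.12, v17.92]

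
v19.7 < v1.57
False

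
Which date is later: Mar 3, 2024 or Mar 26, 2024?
Mar 26, 2024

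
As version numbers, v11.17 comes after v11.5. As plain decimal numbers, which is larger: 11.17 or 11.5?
11.5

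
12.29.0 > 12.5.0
True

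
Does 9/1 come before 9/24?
Yes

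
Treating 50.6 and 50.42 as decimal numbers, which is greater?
50.6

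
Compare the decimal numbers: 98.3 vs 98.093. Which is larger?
98.3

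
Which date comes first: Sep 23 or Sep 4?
Sep 4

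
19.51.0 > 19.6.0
True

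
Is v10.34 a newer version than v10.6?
Yes. Version numbers are compared segment by segment as integers, not as decimals: minor version 34 > 6, so v10.34 > v10.6 (even though the decimal 10.34 < 10.6).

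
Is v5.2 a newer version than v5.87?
No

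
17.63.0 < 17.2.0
False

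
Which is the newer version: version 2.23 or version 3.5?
version 3.5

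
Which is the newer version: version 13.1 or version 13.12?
version 13.12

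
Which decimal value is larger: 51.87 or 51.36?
51.87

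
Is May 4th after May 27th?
No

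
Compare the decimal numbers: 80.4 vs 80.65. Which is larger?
80.65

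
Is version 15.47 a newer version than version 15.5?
Yes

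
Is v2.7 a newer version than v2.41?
No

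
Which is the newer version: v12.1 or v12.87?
v12.87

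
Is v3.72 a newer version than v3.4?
Yes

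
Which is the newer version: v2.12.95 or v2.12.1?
v2.12.95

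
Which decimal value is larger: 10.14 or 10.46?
10.46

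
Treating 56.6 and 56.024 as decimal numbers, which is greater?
56.6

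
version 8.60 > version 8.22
True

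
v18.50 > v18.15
True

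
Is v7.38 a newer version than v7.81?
No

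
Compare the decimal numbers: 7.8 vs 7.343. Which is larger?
7.8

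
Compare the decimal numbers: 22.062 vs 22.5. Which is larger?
22.5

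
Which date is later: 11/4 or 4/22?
11/4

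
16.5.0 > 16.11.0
False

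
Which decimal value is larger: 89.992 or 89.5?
89.992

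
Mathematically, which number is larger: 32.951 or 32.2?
32.951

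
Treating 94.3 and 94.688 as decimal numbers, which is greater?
94.688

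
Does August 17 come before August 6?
No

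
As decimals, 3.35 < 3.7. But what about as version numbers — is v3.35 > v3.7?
True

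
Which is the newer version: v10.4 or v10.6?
v10.6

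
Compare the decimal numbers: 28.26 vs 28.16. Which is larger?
28.26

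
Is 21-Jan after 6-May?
No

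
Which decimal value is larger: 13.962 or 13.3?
13.962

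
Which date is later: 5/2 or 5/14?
5/14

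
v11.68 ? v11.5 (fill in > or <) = >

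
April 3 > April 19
False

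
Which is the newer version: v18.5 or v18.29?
v18.29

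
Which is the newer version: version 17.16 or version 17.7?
version 17.16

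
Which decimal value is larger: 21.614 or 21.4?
21.614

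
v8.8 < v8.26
True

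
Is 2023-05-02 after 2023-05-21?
No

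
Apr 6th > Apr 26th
False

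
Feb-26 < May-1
True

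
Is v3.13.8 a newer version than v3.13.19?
No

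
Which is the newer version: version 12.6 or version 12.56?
version 12.56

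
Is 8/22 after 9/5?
No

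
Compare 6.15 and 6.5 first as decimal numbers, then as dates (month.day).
As decimals: 6.15 < 6.5. As dates: 6/15 is later than 6/5 (day 15 > day 5).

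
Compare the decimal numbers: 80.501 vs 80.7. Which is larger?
80.7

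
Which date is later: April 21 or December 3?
December 3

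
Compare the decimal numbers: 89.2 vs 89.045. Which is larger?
89.2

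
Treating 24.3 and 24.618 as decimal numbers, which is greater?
24.618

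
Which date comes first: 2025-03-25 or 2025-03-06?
2025-03-06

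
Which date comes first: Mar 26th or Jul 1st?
Mar 26th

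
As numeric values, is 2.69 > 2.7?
False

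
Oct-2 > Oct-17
False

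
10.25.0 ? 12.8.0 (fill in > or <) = <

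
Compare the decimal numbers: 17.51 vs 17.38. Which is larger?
17.51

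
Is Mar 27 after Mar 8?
Yes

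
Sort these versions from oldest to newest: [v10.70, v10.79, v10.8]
[v10.8, v10.70, v10.79]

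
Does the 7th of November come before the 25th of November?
Yes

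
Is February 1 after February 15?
No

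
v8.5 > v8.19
False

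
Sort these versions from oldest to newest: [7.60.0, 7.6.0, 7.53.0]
[7.6.0, 7.53.0, 7.60.0]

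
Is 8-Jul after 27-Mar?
Yes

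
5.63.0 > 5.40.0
True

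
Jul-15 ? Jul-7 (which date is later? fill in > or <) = >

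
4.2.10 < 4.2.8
False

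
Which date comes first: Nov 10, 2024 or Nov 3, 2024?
Nov 3, 2024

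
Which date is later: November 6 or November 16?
November 16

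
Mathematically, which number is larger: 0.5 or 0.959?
0.959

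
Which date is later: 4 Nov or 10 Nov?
10 Nov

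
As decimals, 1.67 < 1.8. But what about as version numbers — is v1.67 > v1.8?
True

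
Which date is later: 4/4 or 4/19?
4/19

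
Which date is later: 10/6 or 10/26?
10/26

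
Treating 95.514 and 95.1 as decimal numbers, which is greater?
95.514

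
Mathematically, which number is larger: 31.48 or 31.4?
31.48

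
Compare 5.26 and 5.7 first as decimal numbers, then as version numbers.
As decimals: 5.26 < 5.7. As versions: v5.26 > v5.7 (minor version 26 > 7).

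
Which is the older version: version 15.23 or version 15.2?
version 15.2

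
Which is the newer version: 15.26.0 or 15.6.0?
15.26.0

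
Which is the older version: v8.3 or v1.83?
v1.83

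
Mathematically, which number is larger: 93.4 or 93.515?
93.515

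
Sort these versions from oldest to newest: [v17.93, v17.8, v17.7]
[v17.7, v17.8, v17.93]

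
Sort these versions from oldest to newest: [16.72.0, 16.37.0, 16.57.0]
[16.37.0, 16.57.0, 16.72.0]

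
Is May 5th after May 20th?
No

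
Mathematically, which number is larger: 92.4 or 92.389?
92.4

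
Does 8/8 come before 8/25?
Yes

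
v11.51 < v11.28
False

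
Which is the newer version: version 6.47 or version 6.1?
version 6.47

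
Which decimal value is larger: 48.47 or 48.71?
48.71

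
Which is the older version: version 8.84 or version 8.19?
version 8.19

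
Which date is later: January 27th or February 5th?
February 5th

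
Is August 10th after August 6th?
Yes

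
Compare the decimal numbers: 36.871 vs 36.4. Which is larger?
36.871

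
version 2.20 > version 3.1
False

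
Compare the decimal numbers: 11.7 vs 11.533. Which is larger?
11.7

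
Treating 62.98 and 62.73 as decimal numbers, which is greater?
62.98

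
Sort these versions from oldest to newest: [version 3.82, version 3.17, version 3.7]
[version 3.7, version 3.17, version 3.82]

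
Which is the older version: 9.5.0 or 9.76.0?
9.5.0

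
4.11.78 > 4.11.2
True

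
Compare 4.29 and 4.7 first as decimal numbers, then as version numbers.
As decimals: 4.29 < 4.7. As versions: v4.29 > v4.7 (minor version 29 > 7).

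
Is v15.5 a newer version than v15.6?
No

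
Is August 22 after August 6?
Yes. Day 22 comes after day 6 in August — this is a date comparison, not a decimal one (the decimal 8.22 would be smaller than 8.6).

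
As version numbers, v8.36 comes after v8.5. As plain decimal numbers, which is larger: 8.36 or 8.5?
8.5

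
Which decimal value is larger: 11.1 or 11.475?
11.475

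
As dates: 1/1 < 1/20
True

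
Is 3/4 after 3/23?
No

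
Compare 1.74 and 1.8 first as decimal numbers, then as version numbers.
As decimals: 1.74 < 1.8. As versions: v1.74 > v1.8 (minor version 74 > 8).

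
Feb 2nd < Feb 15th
True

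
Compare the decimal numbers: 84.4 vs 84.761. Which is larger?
84.761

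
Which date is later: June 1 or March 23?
June 1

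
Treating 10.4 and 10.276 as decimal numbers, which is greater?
10.4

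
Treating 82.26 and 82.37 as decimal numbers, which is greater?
82.37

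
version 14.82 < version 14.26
False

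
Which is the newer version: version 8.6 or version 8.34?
version 8.34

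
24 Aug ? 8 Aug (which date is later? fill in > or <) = >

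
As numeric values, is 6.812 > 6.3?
True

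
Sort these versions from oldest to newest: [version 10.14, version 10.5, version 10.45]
[version 10.5, version 10.14, version 10.45]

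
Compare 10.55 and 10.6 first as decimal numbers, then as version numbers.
As decimals: 10.55 < 10.6. As versions: v10.55 > v10.6 (minor version 55 > 6).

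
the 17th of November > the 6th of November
True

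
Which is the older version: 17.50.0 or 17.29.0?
17.29.0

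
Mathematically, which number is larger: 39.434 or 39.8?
39.8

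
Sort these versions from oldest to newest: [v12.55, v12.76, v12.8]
[v12.8, v12.55, v12.76]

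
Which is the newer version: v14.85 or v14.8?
v14.85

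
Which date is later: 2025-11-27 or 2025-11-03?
2025-11-27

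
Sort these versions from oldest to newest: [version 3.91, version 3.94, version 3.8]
[version 3.8, version 3.91, version 3.94]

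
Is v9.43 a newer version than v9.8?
Yes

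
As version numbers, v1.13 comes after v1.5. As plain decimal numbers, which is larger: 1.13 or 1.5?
1.5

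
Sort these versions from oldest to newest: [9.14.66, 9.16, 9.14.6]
[9.14.6, 9.14.66, 9.16]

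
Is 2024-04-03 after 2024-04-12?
No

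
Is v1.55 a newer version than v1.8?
Yes. Version numbers are compared segment by segment as integers, not as decimals: minor version 55 > 8, so v1.55 > v1.8 (even though the decimal 1.55 < 1.8).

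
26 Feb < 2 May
True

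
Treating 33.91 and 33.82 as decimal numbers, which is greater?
33.91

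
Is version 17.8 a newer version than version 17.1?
Yes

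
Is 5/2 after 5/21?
No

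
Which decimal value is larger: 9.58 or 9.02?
9.58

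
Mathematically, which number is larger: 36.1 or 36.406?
36.406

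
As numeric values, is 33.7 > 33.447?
True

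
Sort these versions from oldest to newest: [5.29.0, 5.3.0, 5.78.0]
[5.3.0, 5.29.0, 5.78.0]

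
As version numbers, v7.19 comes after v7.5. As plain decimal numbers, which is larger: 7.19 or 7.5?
7.5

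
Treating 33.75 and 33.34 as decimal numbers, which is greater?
33.75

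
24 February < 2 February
False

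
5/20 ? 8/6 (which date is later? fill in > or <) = <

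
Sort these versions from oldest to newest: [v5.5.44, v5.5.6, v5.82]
[v5.5.6, v5.5.44, v5.82]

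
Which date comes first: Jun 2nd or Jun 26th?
Jun 2nd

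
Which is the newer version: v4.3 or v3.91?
v4.3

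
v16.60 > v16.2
True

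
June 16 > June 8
True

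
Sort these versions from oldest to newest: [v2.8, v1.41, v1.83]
[v1.41, v1.83, v2.8]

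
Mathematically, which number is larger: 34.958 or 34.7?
34.958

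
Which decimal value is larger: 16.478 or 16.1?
16.478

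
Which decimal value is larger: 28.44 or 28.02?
28.44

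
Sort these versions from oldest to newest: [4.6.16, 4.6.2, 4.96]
[4.6.2, 4.6.16, 4.96]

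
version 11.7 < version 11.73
True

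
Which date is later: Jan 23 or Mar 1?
Mar 1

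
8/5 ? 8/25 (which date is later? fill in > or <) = <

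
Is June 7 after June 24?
No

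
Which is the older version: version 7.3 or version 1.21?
version 1.21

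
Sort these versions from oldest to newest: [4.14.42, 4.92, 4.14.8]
[4.14.8, 4.14.42, 4.92]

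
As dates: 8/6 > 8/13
False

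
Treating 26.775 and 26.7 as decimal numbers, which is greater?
26.775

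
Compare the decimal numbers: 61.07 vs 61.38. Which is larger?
61.38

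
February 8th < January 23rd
False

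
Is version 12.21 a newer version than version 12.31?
No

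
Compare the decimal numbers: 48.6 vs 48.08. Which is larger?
48.6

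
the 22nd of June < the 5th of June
False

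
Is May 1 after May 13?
No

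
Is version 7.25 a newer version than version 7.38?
No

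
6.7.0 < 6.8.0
True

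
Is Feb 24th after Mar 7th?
No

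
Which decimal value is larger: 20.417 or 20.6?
20.6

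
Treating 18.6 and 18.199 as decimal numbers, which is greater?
18.6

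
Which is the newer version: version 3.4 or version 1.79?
version 3.4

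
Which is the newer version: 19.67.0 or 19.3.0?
19.67.0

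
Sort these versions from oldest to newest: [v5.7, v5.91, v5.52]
[v5.7, v5.52, v5.91]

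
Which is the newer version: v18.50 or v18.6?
v18.50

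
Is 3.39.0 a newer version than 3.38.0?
Yes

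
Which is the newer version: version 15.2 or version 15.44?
version 15.44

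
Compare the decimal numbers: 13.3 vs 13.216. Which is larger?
13.3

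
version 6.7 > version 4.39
True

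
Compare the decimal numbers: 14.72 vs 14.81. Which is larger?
14.81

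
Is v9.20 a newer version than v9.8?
Yes. Version numbers are compared segment by segment as integers, not as decimals: minor version 20 > 8, so v9.20 > v9.8 (even though the decimal 9.20 < 9.8).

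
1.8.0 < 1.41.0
True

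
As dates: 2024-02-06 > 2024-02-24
False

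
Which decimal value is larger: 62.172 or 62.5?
62.5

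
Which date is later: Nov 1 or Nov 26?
Nov 26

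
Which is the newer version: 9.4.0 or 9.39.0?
9.39.0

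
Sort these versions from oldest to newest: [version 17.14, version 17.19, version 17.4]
[version 17.4, version 17.14, version 17.19]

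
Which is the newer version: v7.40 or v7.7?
v7.40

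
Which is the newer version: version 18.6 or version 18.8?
version 18.8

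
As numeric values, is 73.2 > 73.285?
False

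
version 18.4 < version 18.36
True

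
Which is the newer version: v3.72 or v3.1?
v3.72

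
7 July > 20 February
True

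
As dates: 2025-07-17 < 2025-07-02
False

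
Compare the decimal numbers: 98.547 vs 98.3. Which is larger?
98.547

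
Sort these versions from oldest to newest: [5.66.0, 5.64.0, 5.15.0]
[5.15.0, 5.64.0, 5.66.0]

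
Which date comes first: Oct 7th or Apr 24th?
Apr 24th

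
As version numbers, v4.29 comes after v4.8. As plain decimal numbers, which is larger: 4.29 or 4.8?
4.8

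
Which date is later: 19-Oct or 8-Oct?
19-Oct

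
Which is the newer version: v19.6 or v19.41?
v19.41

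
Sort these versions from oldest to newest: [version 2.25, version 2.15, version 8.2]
[version 2.15, version 2.25, version 8.2]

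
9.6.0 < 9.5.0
False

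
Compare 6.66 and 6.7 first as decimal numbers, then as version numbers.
As decimals: 6.66 < 6.7. As versions: v6.66 > v6.7 (minor version 66 > 7).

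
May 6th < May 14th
True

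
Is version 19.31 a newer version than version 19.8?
Yes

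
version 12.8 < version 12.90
True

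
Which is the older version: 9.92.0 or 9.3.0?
9.3.0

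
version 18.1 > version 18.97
False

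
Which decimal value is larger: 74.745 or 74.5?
74.745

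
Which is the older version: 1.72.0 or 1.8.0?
1.8.0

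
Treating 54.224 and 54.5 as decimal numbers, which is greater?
54.5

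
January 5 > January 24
False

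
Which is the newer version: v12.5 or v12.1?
v12.5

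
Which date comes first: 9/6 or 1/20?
1/20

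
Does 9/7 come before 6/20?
No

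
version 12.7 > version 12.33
False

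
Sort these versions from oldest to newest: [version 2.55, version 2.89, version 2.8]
[version 2.8, version 2.55, version 2.89]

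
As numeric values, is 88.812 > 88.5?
True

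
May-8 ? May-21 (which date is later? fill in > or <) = <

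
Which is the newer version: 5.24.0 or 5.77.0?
5.77.0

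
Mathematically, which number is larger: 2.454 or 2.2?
2.454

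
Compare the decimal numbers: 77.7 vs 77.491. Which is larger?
77.7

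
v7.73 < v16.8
True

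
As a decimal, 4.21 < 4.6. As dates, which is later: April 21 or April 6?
April 21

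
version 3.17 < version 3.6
False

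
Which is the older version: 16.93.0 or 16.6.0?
16.6.0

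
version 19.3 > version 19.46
False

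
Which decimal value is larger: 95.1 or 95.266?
95.266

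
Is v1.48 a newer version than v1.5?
Yes. Version numbers are compared segment by segment as integers, not as decimals: minor version 48 > 5, so v1.48 > v1.5 (even though the decimal 1.48 < 1.5).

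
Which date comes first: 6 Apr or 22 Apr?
6 Apr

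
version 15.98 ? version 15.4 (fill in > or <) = >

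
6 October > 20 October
False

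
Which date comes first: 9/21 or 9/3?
9/3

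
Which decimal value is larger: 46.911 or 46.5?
46.911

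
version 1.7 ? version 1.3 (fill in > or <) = >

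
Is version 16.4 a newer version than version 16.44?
No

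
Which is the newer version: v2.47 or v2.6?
v2.47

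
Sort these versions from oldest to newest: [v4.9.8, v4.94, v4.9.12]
[v4.9.8, v4.9.12, v4.94]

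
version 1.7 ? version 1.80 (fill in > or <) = <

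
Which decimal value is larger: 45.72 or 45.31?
45.72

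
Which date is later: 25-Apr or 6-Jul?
6-Jul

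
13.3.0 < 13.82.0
True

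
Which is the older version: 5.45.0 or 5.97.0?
5.45.0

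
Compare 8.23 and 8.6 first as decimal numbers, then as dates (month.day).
As decimals: 8.23 < 8.6. As dates: 8/23 is later than 8/6 (day 23 > day 6).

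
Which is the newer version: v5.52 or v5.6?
v5.52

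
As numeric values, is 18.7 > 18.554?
True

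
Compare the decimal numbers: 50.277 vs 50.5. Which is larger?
50.5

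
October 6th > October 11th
False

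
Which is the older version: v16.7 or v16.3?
v16.3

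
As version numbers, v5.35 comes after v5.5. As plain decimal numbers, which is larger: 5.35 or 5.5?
5.5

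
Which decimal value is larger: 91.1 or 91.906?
91.906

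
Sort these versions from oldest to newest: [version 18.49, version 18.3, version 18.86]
[version 18.3, version 18.49, version 18.86]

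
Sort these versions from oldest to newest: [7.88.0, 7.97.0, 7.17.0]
[7.17.0, 7.88.0, 7.97.0]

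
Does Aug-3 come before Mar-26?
No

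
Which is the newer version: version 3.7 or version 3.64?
version 3.64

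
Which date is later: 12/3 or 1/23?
12/3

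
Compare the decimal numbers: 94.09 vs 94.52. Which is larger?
94.52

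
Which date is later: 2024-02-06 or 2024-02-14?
2024-02-14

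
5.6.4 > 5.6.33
False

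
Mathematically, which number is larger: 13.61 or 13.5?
13.61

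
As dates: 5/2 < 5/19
True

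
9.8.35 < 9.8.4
False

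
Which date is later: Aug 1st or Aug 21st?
Aug 21st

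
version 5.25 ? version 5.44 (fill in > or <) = <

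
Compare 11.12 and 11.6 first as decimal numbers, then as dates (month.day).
As decimals: 11.12 < 11.6. As dates: 11/12 is later than 11/6 (day 12 > day 6).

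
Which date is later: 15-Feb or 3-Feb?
15-Feb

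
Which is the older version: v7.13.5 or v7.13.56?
v7.13.5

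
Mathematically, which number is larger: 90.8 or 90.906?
90.906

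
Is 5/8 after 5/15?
No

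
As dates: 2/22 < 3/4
True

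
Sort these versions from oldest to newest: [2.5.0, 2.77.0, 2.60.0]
[2.5.0, 2.60.0, 2.77.0]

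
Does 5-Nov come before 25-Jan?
No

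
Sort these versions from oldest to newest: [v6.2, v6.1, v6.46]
[v6.1, v6.2, v6.46]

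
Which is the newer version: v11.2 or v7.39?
v11.2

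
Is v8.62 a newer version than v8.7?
Yes. Version numbers are compared segment by segment as integers, not as decimals: minor version 62 > 7, so v8.62 > v8.7 (even though the decimal 8.62 < 8.7).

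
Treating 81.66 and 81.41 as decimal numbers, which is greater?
81.66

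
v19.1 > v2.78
True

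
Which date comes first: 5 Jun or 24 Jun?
5 Jun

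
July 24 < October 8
True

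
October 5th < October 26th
True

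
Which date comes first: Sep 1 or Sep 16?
Sep 1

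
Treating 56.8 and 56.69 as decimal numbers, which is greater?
56.8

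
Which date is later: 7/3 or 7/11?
7/11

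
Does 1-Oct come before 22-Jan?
No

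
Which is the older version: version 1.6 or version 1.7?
version 1.6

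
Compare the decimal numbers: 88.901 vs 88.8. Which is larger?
88.901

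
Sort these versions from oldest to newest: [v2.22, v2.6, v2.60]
[v2.6, v2.22, v2.60]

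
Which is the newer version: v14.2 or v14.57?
v14.57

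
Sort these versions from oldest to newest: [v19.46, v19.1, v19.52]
[v19.1, v19.46, v19.52]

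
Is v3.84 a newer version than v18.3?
No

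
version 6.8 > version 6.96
False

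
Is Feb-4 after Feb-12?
No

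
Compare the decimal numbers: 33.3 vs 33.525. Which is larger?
33.525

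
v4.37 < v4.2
False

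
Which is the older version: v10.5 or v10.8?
v10.5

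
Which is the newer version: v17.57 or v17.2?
v17.57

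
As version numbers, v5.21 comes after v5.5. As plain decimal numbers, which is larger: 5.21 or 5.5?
5.5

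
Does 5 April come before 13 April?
Yes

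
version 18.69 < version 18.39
False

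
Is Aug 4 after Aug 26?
No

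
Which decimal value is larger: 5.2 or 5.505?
5.505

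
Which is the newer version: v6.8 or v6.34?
v6.34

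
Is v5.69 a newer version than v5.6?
Yes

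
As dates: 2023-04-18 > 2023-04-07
True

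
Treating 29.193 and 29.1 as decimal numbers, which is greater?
29.193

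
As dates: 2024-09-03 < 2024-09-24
True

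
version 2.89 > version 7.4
False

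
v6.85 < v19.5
True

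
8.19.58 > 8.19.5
True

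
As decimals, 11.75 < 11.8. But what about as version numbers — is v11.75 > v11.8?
True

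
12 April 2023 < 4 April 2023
False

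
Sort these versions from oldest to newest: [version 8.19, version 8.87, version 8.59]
[version 8.19, version 8.59, version 8.87]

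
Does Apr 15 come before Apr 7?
No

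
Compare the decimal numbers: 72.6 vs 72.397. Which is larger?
72.6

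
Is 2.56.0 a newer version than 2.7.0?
Yes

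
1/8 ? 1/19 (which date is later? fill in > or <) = <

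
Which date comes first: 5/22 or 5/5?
5/5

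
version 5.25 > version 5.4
True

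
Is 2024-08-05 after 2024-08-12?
No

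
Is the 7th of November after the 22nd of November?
No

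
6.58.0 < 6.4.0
False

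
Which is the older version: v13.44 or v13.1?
v13.1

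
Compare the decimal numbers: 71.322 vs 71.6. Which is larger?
71.6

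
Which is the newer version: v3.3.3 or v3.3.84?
v3.3.84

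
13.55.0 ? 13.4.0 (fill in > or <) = >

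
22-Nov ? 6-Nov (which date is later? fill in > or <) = >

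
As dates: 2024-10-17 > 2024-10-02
True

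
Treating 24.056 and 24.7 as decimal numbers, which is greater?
24.7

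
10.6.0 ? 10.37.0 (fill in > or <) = <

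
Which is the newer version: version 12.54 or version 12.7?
version 12.54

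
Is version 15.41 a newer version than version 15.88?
No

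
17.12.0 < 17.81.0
True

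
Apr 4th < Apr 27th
True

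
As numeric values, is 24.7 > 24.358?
True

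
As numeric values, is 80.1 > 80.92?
False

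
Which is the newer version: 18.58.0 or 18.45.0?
18.58.0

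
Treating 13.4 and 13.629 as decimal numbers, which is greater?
13.629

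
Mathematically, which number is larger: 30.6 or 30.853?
30.853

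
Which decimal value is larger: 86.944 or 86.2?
86.944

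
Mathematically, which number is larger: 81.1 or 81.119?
81.119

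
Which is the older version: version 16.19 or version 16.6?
version 16.6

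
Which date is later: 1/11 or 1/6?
1/11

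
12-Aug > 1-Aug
True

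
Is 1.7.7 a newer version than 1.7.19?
No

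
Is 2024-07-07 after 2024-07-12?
No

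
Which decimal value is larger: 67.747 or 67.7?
67.747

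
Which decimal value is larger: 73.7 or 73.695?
73.7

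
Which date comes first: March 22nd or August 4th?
March 22nd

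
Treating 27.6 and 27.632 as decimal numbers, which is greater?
27.632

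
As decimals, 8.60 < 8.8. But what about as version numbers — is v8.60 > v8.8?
True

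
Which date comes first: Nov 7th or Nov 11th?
Nov 7th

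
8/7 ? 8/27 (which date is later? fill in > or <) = <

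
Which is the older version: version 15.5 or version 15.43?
version 15.5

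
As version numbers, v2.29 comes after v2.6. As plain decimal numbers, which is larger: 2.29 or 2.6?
2.6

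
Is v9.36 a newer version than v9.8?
Yes. Version numbers are compared segment by segment as integers, not as decimals: minor version 36 > 8, so v9.36 > v9.8 (even though the decimal 9.36 < 9.8).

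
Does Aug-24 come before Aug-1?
No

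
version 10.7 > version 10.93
False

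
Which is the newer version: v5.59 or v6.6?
v6.6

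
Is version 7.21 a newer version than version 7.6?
Yes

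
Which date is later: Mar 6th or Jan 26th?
Mar 6th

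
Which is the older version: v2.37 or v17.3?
v2.37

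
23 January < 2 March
True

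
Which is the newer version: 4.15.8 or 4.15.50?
4.15.50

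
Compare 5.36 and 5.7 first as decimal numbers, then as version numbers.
As decimals: 5.36 < 5.7. As versions: v5.36 > v5.7 (minor version 36 > 7).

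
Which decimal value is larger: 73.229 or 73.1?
73.229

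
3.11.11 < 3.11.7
False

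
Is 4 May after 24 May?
No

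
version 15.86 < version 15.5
False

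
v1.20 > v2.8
False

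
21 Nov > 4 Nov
True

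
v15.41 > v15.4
True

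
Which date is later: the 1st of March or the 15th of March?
the 15th of March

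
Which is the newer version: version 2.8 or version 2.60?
version 2.60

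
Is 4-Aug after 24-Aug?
No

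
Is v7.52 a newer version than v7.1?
Yes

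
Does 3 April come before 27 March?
No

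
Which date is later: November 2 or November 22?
November 22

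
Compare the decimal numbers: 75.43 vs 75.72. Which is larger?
75.72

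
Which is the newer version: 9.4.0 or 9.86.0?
9.86.0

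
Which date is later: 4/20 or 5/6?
5/6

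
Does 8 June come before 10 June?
Yes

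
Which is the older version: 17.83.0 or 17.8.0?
17.8.0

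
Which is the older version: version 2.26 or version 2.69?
version 2.26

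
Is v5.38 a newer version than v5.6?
Yes. Version numbers are compared segment by segment as integers, not as decimals: minor version 38 > 6, so v5.38 > v5.6 (even though the decimal 5.38 < 5.6).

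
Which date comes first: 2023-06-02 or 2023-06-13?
2023-06-02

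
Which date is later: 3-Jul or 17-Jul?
17-Jul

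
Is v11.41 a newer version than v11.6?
Yes. Version numbers are compared segment by segment as integers, not as decimals: minor version 41 > 6, so v11.41 > v11.6 (even though the decimal 11.41 < 11.6).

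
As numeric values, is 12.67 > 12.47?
True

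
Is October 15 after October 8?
Yes. Day 15 comes after day 8 in October — this is a date comparison, not a decimal one (the decimal 10.15 would be smaller than 10.8).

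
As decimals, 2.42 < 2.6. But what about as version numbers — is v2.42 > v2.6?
True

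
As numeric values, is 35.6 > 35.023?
True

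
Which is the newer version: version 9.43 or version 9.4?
version 9.43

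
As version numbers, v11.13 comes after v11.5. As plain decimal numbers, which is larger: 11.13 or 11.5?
11.5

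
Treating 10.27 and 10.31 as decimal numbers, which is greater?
10.31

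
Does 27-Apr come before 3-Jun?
Yes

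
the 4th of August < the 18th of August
True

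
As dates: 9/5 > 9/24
False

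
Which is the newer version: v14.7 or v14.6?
v14.7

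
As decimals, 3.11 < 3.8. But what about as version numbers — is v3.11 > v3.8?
True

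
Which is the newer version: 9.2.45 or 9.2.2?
9.2.45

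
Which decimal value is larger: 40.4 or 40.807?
40.807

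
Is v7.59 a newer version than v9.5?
No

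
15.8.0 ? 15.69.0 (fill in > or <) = <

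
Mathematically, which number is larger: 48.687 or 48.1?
48.687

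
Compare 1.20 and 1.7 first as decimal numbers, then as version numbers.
As decimals: 1.20 < 1.7. As versions: v1.20 > v1.7 (minor version 20 > 7).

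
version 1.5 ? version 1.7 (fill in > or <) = <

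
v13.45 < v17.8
True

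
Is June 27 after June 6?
Yes. Day 27 comes after day 6 in June — this is a date comparison, not a decimal one (the decimal 6.27 would be smaller than 6.6).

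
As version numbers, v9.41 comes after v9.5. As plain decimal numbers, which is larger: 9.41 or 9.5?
9.5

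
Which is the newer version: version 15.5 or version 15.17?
version 15.17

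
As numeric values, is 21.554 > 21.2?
True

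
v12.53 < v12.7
False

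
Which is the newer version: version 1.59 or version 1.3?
version 1.59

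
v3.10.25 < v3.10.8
False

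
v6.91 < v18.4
True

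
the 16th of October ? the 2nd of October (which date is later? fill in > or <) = >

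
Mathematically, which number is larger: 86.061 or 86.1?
86.1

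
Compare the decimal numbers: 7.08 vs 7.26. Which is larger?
7.26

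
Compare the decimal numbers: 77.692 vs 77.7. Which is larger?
77.7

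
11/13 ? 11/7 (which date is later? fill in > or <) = >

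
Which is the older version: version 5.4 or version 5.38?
version 5.4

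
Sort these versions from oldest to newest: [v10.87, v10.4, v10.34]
[v10.4, v10.34, v10.87]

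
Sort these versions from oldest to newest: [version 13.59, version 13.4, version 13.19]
[version 13.4, version 13.19, version 13.59]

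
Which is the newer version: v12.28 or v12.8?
v12.28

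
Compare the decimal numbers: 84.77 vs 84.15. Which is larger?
84.77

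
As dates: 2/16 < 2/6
False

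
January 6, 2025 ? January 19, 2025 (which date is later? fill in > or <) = <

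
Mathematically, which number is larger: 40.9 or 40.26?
40.9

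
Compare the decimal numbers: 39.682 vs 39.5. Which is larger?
39.682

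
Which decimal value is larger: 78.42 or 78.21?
78.42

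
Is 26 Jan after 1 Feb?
No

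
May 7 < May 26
True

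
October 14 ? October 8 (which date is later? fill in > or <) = >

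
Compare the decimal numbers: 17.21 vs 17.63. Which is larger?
17.63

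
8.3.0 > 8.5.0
False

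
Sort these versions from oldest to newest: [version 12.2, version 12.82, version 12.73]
[version 12.2, version 12.73, version 12.82]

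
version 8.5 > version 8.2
True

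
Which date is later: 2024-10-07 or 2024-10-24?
2024-10-24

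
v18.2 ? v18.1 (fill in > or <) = >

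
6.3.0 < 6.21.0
True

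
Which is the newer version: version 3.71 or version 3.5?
version 3.71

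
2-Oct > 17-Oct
False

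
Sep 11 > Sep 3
True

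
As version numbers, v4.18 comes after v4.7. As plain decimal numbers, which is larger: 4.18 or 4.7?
4.7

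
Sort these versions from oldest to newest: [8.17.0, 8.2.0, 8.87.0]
[8.2.0, 8.17.0, 8.87.0]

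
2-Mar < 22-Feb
False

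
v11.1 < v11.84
True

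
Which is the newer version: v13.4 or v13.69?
v13.69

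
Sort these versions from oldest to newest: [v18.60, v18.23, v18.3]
[v18.3, v18.23, v18.60]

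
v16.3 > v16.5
False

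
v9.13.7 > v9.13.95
False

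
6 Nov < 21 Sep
False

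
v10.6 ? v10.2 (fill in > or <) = >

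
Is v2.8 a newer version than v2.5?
Yes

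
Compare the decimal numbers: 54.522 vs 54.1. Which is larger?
54.522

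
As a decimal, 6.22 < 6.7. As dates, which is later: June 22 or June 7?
June 22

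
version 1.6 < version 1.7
True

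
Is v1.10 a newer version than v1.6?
Yes. Version numbers are compared segment by segment as integers, not as decimals: minor version 10 > 6, so v1.10 > v1.6 (even though the decimal 1.10 < 1.6).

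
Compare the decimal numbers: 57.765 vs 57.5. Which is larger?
57.765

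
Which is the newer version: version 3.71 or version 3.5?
version 3.71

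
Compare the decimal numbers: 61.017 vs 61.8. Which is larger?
61.8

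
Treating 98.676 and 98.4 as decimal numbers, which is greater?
98.676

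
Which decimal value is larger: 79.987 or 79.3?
79.987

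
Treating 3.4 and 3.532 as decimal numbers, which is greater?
3.532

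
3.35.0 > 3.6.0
True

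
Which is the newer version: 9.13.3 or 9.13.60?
9.13.60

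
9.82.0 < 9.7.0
False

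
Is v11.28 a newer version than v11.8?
Yes. Version numbers are compared segment by segment as integers, not as decimals: minor version 28 > 8, so v11.28 > v11.8 (even though the decimal 11.28 < 11.8).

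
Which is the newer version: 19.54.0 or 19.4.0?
19.54.0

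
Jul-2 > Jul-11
False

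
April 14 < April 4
False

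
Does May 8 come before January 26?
No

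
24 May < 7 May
False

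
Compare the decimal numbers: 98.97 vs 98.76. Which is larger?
98.97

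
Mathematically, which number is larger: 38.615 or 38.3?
38.615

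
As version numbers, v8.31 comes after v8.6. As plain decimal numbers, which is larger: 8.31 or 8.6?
8.6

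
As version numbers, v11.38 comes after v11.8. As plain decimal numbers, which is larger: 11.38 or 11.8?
11.8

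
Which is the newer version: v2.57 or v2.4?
v2.57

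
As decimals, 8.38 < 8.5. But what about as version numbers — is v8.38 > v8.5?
True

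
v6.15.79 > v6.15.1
True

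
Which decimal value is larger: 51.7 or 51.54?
51.7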